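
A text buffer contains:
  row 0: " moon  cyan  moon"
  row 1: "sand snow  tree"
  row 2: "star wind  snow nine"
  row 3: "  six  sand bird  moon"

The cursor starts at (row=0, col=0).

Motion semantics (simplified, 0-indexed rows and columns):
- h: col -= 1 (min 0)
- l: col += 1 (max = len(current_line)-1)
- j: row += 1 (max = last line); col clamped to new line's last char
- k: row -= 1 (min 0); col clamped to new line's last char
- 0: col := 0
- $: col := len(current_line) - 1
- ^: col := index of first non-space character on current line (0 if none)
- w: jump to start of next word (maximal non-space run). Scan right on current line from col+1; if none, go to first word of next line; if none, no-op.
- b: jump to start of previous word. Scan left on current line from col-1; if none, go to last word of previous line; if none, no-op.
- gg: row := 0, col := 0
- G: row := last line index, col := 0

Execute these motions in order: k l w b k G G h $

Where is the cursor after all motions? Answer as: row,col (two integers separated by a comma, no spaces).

Answer: 3,21

Derivation:
After 1 (k): row=0 col=0 char='_'
After 2 (l): row=0 col=1 char='m'
After 3 (w): row=0 col=7 char='c'
After 4 (b): row=0 col=1 char='m'
After 5 (k): row=0 col=1 char='m'
After 6 (G): row=3 col=0 char='_'
After 7 (G): row=3 col=0 char='_'
After 8 (h): row=3 col=0 char='_'
After 9 ($): row=3 col=21 char='n'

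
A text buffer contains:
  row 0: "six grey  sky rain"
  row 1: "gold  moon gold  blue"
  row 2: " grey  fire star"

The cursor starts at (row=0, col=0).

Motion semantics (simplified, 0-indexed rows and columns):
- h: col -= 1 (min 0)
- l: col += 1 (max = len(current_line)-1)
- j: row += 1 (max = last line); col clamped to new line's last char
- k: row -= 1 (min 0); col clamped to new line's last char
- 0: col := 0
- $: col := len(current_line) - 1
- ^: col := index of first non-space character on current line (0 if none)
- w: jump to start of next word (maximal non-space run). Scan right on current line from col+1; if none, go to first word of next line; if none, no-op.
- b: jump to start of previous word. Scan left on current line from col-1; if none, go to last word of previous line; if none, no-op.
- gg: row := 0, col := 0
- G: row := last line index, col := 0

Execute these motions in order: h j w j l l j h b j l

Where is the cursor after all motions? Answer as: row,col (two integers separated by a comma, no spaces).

After 1 (h): row=0 col=0 char='s'
After 2 (j): row=1 col=0 char='g'
After 3 (w): row=1 col=6 char='m'
After 4 (j): row=2 col=6 char='_'
After 5 (l): row=2 col=7 char='f'
After 6 (l): row=2 col=8 char='i'
After 7 (j): row=2 col=8 char='i'
After 8 (h): row=2 col=7 char='f'
After 9 (b): row=2 col=1 char='g'
After 10 (j): row=2 col=1 char='g'
After 11 (l): row=2 col=2 char='r'

Answer: 2,2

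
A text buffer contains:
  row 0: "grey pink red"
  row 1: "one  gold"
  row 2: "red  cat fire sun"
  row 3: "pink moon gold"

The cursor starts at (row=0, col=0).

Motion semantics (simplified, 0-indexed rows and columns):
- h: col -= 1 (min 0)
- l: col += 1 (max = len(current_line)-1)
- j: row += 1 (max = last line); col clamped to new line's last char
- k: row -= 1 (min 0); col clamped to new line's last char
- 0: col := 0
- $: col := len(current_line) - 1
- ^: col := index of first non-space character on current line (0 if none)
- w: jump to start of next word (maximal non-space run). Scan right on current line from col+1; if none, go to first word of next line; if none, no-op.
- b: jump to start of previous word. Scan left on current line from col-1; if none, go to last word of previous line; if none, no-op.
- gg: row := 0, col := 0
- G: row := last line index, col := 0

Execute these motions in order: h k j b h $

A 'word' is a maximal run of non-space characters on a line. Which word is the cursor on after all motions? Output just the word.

Answer: red

Derivation:
After 1 (h): row=0 col=0 char='g'
After 2 (k): row=0 col=0 char='g'
After 3 (j): row=1 col=0 char='o'
After 4 (b): row=0 col=10 char='r'
After 5 (h): row=0 col=9 char='_'
After 6 ($): row=0 col=12 char='d'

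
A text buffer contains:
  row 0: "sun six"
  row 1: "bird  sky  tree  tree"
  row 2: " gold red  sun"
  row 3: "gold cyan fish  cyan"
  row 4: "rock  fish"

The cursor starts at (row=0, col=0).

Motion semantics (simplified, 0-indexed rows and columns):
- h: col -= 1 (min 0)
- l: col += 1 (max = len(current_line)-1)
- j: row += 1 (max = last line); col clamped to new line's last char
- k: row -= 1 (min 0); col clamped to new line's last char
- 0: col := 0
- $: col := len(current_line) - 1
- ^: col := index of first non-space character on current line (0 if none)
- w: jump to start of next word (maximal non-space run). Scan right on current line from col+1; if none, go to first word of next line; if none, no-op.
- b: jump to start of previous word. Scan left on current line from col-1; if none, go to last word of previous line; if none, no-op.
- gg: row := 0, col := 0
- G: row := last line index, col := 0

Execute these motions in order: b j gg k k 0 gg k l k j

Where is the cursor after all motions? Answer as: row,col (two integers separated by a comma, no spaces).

Answer: 1,1

Derivation:
After 1 (b): row=0 col=0 char='s'
After 2 (j): row=1 col=0 char='b'
After 3 (gg): row=0 col=0 char='s'
After 4 (k): row=0 col=0 char='s'
After 5 (k): row=0 col=0 char='s'
After 6 (0): row=0 col=0 char='s'
After 7 (gg): row=0 col=0 char='s'
After 8 (k): row=0 col=0 char='s'
After 9 (l): row=0 col=1 char='u'
After 10 (k): row=0 col=1 char='u'
After 11 (j): row=1 col=1 char='i'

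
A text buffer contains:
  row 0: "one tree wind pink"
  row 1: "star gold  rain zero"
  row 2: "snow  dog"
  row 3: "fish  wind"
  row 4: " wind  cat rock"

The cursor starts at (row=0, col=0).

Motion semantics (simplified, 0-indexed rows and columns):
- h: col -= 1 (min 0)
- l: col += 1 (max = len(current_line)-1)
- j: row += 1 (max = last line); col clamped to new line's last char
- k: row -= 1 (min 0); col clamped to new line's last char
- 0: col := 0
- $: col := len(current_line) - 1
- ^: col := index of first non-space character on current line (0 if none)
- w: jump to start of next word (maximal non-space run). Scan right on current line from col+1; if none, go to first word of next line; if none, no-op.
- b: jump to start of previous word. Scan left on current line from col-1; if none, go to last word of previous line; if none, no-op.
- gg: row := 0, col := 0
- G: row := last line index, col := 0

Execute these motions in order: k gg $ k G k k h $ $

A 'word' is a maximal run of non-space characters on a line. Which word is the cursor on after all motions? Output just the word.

Answer: dog

Derivation:
After 1 (k): row=0 col=0 char='o'
After 2 (gg): row=0 col=0 char='o'
After 3 ($): row=0 col=17 char='k'
After 4 (k): row=0 col=17 char='k'
After 5 (G): row=4 col=0 char='_'
After 6 (k): row=3 col=0 char='f'
After 7 (k): row=2 col=0 char='s'
After 8 (h): row=2 col=0 char='s'
After 9 ($): row=2 col=8 char='g'
After 10 ($): row=2 col=8 char='g'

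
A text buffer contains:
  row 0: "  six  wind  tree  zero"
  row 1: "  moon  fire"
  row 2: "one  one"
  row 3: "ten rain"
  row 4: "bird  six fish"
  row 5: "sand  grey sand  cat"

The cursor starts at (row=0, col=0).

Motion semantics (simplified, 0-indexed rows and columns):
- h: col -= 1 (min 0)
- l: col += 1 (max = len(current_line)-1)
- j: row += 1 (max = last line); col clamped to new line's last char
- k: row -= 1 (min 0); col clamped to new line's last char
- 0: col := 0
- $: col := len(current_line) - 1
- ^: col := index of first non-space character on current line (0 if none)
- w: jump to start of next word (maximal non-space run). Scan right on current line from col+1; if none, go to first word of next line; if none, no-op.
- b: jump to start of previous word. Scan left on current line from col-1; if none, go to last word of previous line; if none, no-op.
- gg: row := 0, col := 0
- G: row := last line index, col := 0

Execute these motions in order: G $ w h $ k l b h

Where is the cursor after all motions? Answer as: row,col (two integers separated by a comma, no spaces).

Answer: 4,9

Derivation:
After 1 (G): row=5 col=0 char='s'
After 2 ($): row=5 col=19 char='t'
After 3 (w): row=5 col=19 char='t'
After 4 (h): row=5 col=18 char='a'
After 5 ($): row=5 col=19 char='t'
After 6 (k): row=4 col=13 char='h'
After 7 (l): row=4 col=13 char='h'
After 8 (b): row=4 col=10 char='f'
After 9 (h): row=4 col=9 char='_'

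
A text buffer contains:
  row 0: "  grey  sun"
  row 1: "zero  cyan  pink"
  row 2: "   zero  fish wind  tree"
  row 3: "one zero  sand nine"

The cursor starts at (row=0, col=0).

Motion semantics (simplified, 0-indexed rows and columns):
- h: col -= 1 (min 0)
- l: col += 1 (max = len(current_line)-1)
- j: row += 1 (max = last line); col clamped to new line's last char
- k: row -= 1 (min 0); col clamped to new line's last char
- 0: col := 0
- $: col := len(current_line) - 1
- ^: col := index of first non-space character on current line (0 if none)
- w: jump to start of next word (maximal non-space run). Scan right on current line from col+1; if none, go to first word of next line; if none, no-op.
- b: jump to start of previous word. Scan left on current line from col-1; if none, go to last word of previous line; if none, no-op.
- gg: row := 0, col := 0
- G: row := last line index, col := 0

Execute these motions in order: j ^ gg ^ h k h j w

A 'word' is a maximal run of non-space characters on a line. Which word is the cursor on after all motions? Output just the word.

After 1 (j): row=1 col=0 char='z'
After 2 (^): row=1 col=0 char='z'
After 3 (gg): row=0 col=0 char='_'
After 4 (^): row=0 col=2 char='g'
After 5 (h): row=0 col=1 char='_'
After 6 (k): row=0 col=1 char='_'
After 7 (h): row=0 col=0 char='_'
After 8 (j): row=1 col=0 char='z'
After 9 (w): row=1 col=6 char='c'

Answer: cyan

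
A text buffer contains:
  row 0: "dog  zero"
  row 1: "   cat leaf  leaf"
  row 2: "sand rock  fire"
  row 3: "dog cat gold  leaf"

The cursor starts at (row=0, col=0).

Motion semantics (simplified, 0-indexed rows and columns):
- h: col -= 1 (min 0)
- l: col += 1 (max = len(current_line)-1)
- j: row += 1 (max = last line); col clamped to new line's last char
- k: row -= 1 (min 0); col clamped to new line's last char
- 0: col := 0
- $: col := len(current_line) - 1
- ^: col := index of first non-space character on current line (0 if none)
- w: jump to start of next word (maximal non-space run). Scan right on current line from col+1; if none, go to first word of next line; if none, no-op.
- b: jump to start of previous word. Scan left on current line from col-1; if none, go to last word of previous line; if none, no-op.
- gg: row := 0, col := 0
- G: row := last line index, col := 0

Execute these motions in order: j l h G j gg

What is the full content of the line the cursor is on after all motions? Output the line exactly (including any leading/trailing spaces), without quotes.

Answer: dog  zero

Derivation:
After 1 (j): row=1 col=0 char='_'
After 2 (l): row=1 col=1 char='_'
After 3 (h): row=1 col=0 char='_'
After 4 (G): row=3 col=0 char='d'
After 5 (j): row=3 col=0 char='d'
After 6 (gg): row=0 col=0 char='d'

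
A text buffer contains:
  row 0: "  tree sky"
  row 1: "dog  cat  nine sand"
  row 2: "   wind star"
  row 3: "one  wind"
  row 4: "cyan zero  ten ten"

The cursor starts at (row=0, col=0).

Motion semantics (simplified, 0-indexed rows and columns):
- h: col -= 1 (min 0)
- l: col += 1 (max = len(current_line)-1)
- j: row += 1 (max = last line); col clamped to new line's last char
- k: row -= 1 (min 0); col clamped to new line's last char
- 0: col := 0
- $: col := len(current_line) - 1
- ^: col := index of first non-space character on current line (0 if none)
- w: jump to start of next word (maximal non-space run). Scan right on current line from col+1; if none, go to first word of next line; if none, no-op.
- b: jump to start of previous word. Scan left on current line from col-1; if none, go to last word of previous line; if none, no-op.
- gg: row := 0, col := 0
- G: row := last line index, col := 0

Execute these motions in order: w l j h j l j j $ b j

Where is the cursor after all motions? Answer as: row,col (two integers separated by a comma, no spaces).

Answer: 4,15

Derivation:
After 1 (w): row=0 col=2 char='t'
After 2 (l): row=0 col=3 char='r'
After 3 (j): row=1 col=3 char='_'
After 4 (h): row=1 col=2 char='g'
After 5 (j): row=2 col=2 char='_'
After 6 (l): row=2 col=3 char='w'
After 7 (j): row=3 col=3 char='_'
After 8 (j): row=4 col=3 char='n'
After 9 ($): row=4 col=17 char='n'
After 10 (b): row=4 col=15 char='t'
After 11 (j): row=4 col=15 char='t'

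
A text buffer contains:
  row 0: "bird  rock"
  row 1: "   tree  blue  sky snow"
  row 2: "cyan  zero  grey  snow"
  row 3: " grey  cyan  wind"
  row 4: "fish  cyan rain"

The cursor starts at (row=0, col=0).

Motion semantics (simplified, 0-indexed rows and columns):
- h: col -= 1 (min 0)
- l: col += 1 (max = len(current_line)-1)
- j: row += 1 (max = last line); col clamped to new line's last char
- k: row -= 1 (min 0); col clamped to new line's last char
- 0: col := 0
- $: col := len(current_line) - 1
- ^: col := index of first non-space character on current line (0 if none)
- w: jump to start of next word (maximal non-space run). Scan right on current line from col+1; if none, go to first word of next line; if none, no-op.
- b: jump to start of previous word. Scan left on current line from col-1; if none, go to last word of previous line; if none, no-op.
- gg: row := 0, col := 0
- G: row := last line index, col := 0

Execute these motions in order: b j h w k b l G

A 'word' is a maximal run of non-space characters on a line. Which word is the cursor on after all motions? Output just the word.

After 1 (b): row=0 col=0 char='b'
After 2 (j): row=1 col=0 char='_'
After 3 (h): row=1 col=0 char='_'
After 4 (w): row=1 col=3 char='t'
After 5 (k): row=0 col=3 char='d'
After 6 (b): row=0 col=0 char='b'
After 7 (l): row=0 col=1 char='i'
After 8 (G): row=4 col=0 char='f'

Answer: fish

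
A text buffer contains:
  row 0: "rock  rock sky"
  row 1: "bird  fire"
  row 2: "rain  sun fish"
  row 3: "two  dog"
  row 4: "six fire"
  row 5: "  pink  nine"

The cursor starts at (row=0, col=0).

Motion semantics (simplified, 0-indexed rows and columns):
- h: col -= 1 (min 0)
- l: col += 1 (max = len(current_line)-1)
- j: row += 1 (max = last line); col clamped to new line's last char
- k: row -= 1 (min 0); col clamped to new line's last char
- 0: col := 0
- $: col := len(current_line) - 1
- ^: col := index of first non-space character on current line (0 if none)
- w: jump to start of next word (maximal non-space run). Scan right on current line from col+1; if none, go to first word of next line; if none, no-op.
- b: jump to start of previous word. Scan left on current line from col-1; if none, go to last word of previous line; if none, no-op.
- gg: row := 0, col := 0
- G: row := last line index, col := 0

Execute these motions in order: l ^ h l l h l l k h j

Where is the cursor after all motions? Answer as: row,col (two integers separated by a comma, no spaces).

After 1 (l): row=0 col=1 char='o'
After 2 (^): row=0 col=0 char='r'
After 3 (h): row=0 col=0 char='r'
After 4 (l): row=0 col=1 char='o'
After 5 (l): row=0 col=2 char='c'
After 6 (h): row=0 col=1 char='o'
After 7 (l): row=0 col=2 char='c'
After 8 (l): row=0 col=3 char='k'
After 9 (k): row=0 col=3 char='k'
After 10 (h): row=0 col=2 char='c'
After 11 (j): row=1 col=2 char='r'

Answer: 1,2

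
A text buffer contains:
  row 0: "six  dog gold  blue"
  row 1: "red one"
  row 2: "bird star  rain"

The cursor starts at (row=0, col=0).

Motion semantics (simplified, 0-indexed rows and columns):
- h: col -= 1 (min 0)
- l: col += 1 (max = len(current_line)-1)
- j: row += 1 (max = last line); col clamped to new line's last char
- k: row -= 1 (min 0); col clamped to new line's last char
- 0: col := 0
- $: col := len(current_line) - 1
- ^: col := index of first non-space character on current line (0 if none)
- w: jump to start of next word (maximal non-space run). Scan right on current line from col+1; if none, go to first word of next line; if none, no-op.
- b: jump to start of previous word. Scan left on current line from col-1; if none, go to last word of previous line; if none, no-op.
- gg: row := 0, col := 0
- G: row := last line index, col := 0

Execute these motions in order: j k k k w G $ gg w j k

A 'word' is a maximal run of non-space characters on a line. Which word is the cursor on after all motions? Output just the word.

After 1 (j): row=1 col=0 char='r'
After 2 (k): row=0 col=0 char='s'
After 3 (k): row=0 col=0 char='s'
After 4 (k): row=0 col=0 char='s'
After 5 (w): row=0 col=5 char='d'
After 6 (G): row=2 col=0 char='b'
After 7 ($): row=2 col=14 char='n'
After 8 (gg): row=0 col=0 char='s'
After 9 (w): row=0 col=5 char='d'
After 10 (j): row=1 col=5 char='n'
After 11 (k): row=0 col=5 char='d'

Answer: dog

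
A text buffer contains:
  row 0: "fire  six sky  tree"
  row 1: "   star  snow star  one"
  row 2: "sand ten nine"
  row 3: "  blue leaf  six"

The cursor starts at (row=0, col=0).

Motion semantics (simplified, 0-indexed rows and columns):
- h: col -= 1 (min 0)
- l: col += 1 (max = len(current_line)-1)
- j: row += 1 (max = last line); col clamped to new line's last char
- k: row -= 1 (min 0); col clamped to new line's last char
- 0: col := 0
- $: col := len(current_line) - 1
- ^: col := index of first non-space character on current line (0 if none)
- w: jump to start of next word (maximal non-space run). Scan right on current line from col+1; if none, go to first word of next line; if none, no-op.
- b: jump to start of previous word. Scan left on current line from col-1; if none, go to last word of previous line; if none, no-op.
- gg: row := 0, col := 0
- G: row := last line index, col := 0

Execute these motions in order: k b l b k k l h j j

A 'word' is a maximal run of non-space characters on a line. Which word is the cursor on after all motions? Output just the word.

Answer: sand

Derivation:
After 1 (k): row=0 col=0 char='f'
After 2 (b): row=0 col=0 char='f'
After 3 (l): row=0 col=1 char='i'
After 4 (b): row=0 col=0 char='f'
After 5 (k): row=0 col=0 char='f'
After 6 (k): row=0 col=0 char='f'
After 7 (l): row=0 col=1 char='i'
After 8 (h): row=0 col=0 char='f'
After 9 (j): row=1 col=0 char='_'
After 10 (j): row=2 col=0 char='s'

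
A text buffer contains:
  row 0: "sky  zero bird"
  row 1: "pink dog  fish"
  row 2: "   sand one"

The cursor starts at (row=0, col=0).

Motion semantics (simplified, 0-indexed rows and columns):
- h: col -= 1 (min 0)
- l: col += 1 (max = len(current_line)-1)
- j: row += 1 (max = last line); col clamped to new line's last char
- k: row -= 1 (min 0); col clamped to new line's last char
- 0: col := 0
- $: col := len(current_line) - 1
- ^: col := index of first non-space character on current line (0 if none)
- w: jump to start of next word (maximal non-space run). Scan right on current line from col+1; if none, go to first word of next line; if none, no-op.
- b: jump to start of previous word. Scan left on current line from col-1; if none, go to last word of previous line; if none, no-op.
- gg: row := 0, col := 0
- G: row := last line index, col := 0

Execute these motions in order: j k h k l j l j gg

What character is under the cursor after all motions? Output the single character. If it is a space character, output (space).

After 1 (j): row=1 col=0 char='p'
After 2 (k): row=0 col=0 char='s'
After 3 (h): row=0 col=0 char='s'
After 4 (k): row=0 col=0 char='s'
After 5 (l): row=0 col=1 char='k'
After 6 (j): row=1 col=1 char='i'
After 7 (l): row=1 col=2 char='n'
After 8 (j): row=2 col=2 char='_'
After 9 (gg): row=0 col=0 char='s'

Answer: s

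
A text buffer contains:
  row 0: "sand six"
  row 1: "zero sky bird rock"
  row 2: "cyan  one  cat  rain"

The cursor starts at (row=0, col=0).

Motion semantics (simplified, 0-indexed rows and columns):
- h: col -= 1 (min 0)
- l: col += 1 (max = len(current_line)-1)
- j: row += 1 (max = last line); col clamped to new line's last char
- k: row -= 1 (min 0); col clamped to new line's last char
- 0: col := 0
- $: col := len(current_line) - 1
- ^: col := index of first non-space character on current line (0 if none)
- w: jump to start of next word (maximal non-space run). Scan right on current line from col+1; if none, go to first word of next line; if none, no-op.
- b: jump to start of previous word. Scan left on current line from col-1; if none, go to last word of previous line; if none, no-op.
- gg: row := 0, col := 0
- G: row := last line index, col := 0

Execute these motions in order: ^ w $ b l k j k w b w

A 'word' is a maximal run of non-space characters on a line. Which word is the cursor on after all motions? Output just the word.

After 1 (^): row=0 col=0 char='s'
After 2 (w): row=0 col=5 char='s'
After 3 ($): row=0 col=7 char='x'
After 4 (b): row=0 col=5 char='s'
After 5 (l): row=0 col=6 char='i'
After 6 (k): row=0 col=6 char='i'
After 7 (j): row=1 col=6 char='k'
After 8 (k): row=0 col=6 char='i'
After 9 (w): row=1 col=0 char='z'
After 10 (b): row=0 col=5 char='s'
After 11 (w): row=1 col=0 char='z'

Answer: zero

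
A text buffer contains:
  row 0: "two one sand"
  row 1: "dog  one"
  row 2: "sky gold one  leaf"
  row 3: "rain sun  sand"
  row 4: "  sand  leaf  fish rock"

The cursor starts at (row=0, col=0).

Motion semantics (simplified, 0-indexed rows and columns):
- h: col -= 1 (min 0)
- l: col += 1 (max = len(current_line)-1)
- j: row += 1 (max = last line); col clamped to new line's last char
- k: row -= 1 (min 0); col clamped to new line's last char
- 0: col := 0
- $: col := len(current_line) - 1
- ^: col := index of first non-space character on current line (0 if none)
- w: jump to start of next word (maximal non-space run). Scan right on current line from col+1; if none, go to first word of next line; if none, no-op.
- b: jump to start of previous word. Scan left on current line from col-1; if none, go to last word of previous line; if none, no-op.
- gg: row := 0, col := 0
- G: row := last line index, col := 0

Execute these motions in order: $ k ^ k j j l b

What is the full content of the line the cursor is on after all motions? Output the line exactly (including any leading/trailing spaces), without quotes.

Answer: sky gold one  leaf

Derivation:
After 1 ($): row=0 col=11 char='d'
After 2 (k): row=0 col=11 char='d'
After 3 (^): row=0 col=0 char='t'
After 4 (k): row=0 col=0 char='t'
After 5 (j): row=1 col=0 char='d'
After 6 (j): row=2 col=0 char='s'
After 7 (l): row=2 col=1 char='k'
After 8 (b): row=2 col=0 char='s'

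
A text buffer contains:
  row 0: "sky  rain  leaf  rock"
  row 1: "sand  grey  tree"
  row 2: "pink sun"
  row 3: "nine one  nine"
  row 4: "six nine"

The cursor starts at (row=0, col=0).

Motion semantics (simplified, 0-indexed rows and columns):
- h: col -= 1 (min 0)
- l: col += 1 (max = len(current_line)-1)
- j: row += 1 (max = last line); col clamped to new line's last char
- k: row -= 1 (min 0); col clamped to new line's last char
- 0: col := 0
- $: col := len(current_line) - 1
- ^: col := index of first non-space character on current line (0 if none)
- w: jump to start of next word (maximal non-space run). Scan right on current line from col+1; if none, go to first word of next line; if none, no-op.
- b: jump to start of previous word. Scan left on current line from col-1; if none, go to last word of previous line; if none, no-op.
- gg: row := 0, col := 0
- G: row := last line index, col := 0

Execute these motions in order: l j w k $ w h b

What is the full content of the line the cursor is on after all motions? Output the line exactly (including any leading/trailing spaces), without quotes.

Answer: sky  rain  leaf  rock

Derivation:
After 1 (l): row=0 col=1 char='k'
After 2 (j): row=1 col=1 char='a'
After 3 (w): row=1 col=6 char='g'
After 4 (k): row=0 col=6 char='a'
After 5 ($): row=0 col=20 char='k'
After 6 (w): row=1 col=0 char='s'
After 7 (h): row=1 col=0 char='s'
After 8 (b): row=0 col=17 char='r'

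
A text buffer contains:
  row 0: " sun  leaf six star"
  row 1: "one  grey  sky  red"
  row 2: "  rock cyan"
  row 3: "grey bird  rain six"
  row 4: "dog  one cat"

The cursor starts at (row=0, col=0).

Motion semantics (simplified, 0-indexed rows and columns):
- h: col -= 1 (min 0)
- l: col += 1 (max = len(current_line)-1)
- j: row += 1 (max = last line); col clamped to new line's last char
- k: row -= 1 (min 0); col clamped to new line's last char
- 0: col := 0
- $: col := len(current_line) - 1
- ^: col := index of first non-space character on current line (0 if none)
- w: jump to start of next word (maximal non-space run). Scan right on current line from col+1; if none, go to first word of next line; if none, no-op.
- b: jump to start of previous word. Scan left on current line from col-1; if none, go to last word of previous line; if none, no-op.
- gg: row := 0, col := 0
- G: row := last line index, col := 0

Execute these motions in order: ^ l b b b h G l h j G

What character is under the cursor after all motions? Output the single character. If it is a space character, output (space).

Answer: d

Derivation:
After 1 (^): row=0 col=1 char='s'
After 2 (l): row=0 col=2 char='u'
After 3 (b): row=0 col=1 char='s'
After 4 (b): row=0 col=1 char='s'
After 5 (b): row=0 col=1 char='s'
After 6 (h): row=0 col=0 char='_'
After 7 (G): row=4 col=0 char='d'
After 8 (l): row=4 col=1 char='o'
After 9 (h): row=4 col=0 char='d'
After 10 (j): row=4 col=0 char='d'
After 11 (G): row=4 col=0 char='d'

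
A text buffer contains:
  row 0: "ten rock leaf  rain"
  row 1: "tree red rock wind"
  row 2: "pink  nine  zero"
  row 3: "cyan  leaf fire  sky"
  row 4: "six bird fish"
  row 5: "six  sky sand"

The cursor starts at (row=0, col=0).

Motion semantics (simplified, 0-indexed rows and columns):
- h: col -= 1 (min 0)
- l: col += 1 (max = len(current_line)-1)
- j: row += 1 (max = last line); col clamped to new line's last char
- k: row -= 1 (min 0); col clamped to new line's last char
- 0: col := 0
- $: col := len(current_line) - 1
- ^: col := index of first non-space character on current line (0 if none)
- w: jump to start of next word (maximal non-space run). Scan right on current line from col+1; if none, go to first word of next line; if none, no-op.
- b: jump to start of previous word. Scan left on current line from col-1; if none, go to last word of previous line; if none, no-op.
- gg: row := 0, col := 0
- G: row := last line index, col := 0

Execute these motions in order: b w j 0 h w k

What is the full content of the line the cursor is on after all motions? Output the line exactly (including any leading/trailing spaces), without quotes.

After 1 (b): row=0 col=0 char='t'
After 2 (w): row=0 col=4 char='r'
After 3 (j): row=1 col=4 char='_'
After 4 (0): row=1 col=0 char='t'
After 5 (h): row=1 col=0 char='t'
After 6 (w): row=1 col=5 char='r'
After 7 (k): row=0 col=5 char='o'

Answer: ten rock leaf  rain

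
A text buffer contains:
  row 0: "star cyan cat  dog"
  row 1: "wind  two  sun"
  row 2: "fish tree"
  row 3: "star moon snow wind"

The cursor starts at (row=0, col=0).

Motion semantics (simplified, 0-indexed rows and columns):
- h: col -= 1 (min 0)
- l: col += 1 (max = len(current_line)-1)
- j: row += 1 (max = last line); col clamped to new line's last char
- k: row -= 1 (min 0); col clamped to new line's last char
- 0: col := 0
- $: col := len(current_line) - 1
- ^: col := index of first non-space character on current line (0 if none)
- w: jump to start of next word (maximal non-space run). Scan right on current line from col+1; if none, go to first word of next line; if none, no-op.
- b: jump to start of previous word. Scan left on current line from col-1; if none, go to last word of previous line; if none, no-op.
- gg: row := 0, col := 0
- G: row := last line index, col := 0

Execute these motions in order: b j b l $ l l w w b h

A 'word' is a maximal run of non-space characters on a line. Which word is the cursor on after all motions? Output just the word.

Answer: wind

Derivation:
After 1 (b): row=0 col=0 char='s'
After 2 (j): row=1 col=0 char='w'
After 3 (b): row=0 col=15 char='d'
After 4 (l): row=0 col=16 char='o'
After 5 ($): row=0 col=17 char='g'
After 6 (l): row=0 col=17 char='g'
After 7 (l): row=0 col=17 char='g'
After 8 (w): row=1 col=0 char='w'
After 9 (w): row=1 col=6 char='t'
After 10 (b): row=1 col=0 char='w'
After 11 (h): row=1 col=0 char='w'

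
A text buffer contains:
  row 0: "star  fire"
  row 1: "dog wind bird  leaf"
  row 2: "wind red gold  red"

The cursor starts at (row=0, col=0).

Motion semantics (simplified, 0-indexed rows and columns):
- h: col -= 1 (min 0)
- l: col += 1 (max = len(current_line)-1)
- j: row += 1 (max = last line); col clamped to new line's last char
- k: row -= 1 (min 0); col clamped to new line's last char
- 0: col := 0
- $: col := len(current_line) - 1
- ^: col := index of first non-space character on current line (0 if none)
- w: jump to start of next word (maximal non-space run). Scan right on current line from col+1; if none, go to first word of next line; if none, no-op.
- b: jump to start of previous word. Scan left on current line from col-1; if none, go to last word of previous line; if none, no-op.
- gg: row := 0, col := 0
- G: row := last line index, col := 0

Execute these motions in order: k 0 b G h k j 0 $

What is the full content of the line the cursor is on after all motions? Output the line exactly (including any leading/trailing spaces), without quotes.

After 1 (k): row=0 col=0 char='s'
After 2 (0): row=0 col=0 char='s'
After 3 (b): row=0 col=0 char='s'
After 4 (G): row=2 col=0 char='w'
After 5 (h): row=2 col=0 char='w'
After 6 (k): row=1 col=0 char='d'
After 7 (j): row=2 col=0 char='w'
After 8 (0): row=2 col=0 char='w'
After 9 ($): row=2 col=17 char='d'

Answer: wind red gold  red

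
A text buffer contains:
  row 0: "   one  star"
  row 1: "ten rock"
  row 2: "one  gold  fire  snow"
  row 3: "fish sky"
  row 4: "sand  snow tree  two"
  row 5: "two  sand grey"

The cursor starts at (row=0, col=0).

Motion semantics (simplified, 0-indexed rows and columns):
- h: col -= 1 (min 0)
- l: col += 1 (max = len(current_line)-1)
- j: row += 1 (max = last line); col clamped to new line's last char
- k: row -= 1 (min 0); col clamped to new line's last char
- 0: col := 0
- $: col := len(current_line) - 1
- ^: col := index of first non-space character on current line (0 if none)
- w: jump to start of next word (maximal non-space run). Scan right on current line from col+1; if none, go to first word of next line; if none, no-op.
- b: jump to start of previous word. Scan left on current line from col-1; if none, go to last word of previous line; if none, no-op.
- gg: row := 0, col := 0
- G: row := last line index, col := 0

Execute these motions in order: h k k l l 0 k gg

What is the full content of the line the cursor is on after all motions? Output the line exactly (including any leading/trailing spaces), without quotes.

Answer:    one  star

Derivation:
After 1 (h): row=0 col=0 char='_'
After 2 (k): row=0 col=0 char='_'
After 3 (k): row=0 col=0 char='_'
After 4 (l): row=0 col=1 char='_'
After 5 (l): row=0 col=2 char='_'
After 6 (0): row=0 col=0 char='_'
After 7 (k): row=0 col=0 char='_'
After 8 (gg): row=0 col=0 char='_'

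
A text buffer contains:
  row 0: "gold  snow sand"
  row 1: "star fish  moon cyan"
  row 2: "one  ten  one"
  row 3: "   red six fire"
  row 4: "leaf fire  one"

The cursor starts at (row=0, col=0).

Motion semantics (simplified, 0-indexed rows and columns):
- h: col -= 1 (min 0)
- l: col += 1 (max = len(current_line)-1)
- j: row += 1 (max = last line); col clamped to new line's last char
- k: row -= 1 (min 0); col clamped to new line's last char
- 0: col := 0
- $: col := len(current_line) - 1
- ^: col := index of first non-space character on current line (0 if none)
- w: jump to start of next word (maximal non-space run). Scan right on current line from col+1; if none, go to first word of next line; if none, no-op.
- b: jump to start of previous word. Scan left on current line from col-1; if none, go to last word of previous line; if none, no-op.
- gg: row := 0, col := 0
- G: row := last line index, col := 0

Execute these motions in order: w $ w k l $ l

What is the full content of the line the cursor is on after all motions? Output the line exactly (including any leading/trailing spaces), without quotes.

Answer: gold  snow sand

Derivation:
After 1 (w): row=0 col=6 char='s'
After 2 ($): row=0 col=14 char='d'
After 3 (w): row=1 col=0 char='s'
After 4 (k): row=0 col=0 char='g'
After 5 (l): row=0 col=1 char='o'
After 6 ($): row=0 col=14 char='d'
After 7 (l): row=0 col=14 char='d'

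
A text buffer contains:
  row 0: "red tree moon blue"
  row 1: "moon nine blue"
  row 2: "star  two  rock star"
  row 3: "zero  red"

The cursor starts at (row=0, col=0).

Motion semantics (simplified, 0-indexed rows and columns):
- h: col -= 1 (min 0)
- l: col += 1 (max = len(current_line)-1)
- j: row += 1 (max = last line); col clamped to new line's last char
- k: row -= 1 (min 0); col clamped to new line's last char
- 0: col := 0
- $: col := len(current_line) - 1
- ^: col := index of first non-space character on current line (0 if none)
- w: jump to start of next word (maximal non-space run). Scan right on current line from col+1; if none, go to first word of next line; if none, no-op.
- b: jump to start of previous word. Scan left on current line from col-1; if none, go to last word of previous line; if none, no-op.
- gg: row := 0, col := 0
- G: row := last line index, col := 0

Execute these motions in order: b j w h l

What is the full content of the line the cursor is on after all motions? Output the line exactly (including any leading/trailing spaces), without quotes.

After 1 (b): row=0 col=0 char='r'
After 2 (j): row=1 col=0 char='m'
After 3 (w): row=1 col=5 char='n'
After 4 (h): row=1 col=4 char='_'
After 5 (l): row=1 col=5 char='n'

Answer: moon nine blue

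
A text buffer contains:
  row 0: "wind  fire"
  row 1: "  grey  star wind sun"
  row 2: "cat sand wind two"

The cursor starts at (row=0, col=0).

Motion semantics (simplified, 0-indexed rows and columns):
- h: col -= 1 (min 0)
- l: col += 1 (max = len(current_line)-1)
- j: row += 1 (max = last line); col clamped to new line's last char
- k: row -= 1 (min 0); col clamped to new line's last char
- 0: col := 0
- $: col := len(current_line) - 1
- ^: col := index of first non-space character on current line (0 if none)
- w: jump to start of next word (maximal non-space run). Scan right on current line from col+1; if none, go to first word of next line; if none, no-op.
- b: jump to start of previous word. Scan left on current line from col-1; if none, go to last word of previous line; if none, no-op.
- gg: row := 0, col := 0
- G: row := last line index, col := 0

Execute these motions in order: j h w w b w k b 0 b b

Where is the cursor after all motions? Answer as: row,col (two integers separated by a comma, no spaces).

After 1 (j): row=1 col=0 char='_'
After 2 (h): row=1 col=0 char='_'
After 3 (w): row=1 col=2 char='g'
After 4 (w): row=1 col=8 char='s'
After 5 (b): row=1 col=2 char='g'
After 6 (w): row=1 col=8 char='s'
After 7 (k): row=0 col=8 char='r'
After 8 (b): row=0 col=6 char='f'
After 9 (0): row=0 col=0 char='w'
After 10 (b): row=0 col=0 char='w'
After 11 (b): row=0 col=0 char='w'

Answer: 0,0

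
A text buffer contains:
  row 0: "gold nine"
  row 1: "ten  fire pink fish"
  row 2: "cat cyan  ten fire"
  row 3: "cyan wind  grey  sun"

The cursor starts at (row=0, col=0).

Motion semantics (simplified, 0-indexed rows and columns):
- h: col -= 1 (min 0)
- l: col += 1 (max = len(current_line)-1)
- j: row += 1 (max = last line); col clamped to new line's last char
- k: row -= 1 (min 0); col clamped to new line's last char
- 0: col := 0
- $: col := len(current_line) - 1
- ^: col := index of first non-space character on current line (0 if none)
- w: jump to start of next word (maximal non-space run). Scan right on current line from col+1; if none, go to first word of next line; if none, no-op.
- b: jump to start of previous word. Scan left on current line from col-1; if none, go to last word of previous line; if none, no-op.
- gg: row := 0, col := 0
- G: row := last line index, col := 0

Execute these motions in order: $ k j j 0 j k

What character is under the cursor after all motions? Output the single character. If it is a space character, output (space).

After 1 ($): row=0 col=8 char='e'
After 2 (k): row=0 col=8 char='e'
After 3 (j): row=1 col=8 char='e'
After 4 (j): row=2 col=8 char='_'
After 5 (0): row=2 col=0 char='c'
After 6 (j): row=3 col=0 char='c'
After 7 (k): row=2 col=0 char='c'

Answer: c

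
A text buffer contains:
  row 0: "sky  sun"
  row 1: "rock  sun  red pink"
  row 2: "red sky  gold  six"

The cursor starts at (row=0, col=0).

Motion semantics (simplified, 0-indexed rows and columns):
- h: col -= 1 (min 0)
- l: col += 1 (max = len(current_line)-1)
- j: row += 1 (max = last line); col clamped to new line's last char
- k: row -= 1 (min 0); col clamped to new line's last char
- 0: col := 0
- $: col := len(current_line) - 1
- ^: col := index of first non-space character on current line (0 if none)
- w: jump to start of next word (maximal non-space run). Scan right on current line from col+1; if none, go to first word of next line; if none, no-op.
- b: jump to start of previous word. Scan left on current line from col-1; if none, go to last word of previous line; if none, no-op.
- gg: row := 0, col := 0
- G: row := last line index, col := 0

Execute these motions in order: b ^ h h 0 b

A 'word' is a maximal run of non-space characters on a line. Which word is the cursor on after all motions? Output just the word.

After 1 (b): row=0 col=0 char='s'
After 2 (^): row=0 col=0 char='s'
After 3 (h): row=0 col=0 char='s'
After 4 (h): row=0 col=0 char='s'
After 5 (0): row=0 col=0 char='s'
After 6 (b): row=0 col=0 char='s'

Answer: sky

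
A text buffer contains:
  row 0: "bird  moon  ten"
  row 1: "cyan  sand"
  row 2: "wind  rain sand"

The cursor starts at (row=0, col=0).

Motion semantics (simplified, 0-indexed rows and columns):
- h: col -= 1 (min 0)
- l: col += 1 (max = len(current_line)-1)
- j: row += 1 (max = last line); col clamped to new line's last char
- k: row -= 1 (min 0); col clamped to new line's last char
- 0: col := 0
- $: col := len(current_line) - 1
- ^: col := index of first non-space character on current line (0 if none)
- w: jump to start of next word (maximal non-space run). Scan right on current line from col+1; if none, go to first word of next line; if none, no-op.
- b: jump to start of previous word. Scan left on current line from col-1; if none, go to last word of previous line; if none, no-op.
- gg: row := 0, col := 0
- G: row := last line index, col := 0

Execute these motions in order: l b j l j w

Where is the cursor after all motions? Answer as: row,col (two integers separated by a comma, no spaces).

Answer: 2,6

Derivation:
After 1 (l): row=0 col=1 char='i'
After 2 (b): row=0 col=0 char='b'
After 3 (j): row=1 col=0 char='c'
After 4 (l): row=1 col=1 char='y'
After 5 (j): row=2 col=1 char='i'
After 6 (w): row=2 col=6 char='r'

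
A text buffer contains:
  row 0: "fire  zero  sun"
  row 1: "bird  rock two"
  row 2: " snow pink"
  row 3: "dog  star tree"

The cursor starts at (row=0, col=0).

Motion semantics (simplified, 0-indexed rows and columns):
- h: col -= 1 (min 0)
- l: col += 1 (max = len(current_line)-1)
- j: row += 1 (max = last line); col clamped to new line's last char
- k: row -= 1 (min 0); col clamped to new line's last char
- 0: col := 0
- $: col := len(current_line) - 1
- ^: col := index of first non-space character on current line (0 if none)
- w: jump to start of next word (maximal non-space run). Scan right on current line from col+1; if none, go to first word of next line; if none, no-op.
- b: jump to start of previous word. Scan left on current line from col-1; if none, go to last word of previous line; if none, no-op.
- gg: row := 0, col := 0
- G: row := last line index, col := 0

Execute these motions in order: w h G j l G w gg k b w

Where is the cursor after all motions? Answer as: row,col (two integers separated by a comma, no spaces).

Answer: 0,6

Derivation:
After 1 (w): row=0 col=6 char='z'
After 2 (h): row=0 col=5 char='_'
After 3 (G): row=3 col=0 char='d'
After 4 (j): row=3 col=0 char='d'
After 5 (l): row=3 col=1 char='o'
After 6 (G): row=3 col=0 char='d'
After 7 (w): row=3 col=5 char='s'
After 8 (gg): row=0 col=0 char='f'
After 9 (k): row=0 col=0 char='f'
After 10 (b): row=0 col=0 char='f'
After 11 (w): row=0 col=6 char='z'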